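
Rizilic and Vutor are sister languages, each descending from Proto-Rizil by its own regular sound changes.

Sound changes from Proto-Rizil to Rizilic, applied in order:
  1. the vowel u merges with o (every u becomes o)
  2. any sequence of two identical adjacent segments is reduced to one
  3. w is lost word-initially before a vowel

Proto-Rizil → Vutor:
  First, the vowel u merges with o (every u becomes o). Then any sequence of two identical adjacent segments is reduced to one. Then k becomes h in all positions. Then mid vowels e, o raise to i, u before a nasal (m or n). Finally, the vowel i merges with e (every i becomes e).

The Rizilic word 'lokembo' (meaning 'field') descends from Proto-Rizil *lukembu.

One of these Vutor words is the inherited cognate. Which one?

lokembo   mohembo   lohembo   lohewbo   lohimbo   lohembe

lohembo

Vutor: *lukembu
  lukembu → lokembo   [vowel merger]
  lokembo (rule 2 does not apply)
  lokembo → lohembo   [unconditioned shift]
  lohembo → lohimbo   [pre-nasal raising]
  lohimbo → lohembo   [vowel merger]
  giving Vutor lohembo.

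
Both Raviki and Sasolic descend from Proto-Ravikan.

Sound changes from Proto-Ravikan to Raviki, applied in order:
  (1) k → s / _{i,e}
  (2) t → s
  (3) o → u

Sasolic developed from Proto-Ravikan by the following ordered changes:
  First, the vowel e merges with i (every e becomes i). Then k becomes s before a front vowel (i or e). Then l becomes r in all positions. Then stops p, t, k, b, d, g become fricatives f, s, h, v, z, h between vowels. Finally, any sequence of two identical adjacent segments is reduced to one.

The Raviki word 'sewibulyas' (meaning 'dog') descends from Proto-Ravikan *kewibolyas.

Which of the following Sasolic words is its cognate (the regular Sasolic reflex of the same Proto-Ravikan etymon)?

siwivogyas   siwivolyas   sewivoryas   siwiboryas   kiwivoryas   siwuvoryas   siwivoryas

siwivoryas

Sasolic: start from *kewibolyas.
  rule 1 (vowel merger): kewibolyas → kiwibolyas
  rule 2 (palatalisation): kiwibolyas → siwibolyas
  rule 3 (unconditioned shift): siwibolyas → siwiboryas
  rule 4 (intervocalic lenition): siwiboryas → siwivoryas
  rule 5: no change — siwivoryas
  ⇒ Sasolic siwivoryas
The other candidates each miss or misapply at least one Sasolic change.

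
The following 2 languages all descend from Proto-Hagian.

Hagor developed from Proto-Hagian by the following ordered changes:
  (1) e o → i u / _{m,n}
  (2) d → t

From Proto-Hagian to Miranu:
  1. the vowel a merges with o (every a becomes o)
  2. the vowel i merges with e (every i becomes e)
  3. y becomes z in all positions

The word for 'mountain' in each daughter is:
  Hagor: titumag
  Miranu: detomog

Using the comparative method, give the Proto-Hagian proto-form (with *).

*ditomag

Position 6: Hagor has a, Miranu has o. Hagor preserves a here (none of its changes turn any other segment into a), so the proto-segment is *a.
Position 2: Hagor has i, Miranu has e. Taking the neighbouring segments as reconstructed: Hagor i can only go back to *i; Miranu e could go back to *e or *i — the one source consistent with every daughter is *i.
Position 1: Hagor has t, Miranu has d. Miranu preserves d here (none of its changes turn any other segment into d), so the proto-segment is *d.
Continuing position by position gives *ditomag; check it forward:
Hagor: *ditomag
  ditomag → ditumag   [pre-nasal raising]
  ditumag → titumag   [unconditioned shift]
  giving Hagor titumag.
Miranu: start from *ditomag.
  rule 1 (vowel merger): ditomag → ditomog
  rule 2 (vowel merger): ditomog → detomog
  rule 3: no change — detomog
  ⇒ Miranu detomog
Only *ditomag yields all of Hagor titumag, Miranu detomog.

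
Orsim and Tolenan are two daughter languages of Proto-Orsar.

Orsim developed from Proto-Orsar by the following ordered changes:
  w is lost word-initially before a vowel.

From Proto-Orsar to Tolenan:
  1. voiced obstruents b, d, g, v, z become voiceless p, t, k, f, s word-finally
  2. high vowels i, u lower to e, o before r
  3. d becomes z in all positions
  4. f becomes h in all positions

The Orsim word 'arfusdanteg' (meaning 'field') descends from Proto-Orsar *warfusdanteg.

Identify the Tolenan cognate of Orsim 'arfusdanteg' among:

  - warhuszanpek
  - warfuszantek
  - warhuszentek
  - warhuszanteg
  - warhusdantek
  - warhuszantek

Tolenan: *warfusdanteg
  warfusdanteg → warfusdantek   [final devoicing]
  warfusdantek (rule 2 does not apply)
  warfusdantek → warfuszantek   [unconditioned shift]
  warfuszantek → warhuszantek   [unconditioned shift]
  giving Tolenan warhuszantek.
The other candidates each miss or misapply at least one Tolenan change.

warhuszantek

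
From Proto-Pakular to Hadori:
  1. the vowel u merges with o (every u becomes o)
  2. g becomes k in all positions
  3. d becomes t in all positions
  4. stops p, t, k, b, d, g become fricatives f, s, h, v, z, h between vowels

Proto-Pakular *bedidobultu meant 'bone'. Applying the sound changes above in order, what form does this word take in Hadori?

Hadori: start from *bedidobultu.
  rule 1 (vowel merger): bedidobultu → bedidobolto
  rule 2: no change — bedidobolto
  rule 3 (unconditioned shift): bedidobolto → betitobolto
  rule 4 (intervocalic lenition): betitobolto → besisovolto
  ⇒ Hadori besisovolto

besisovolto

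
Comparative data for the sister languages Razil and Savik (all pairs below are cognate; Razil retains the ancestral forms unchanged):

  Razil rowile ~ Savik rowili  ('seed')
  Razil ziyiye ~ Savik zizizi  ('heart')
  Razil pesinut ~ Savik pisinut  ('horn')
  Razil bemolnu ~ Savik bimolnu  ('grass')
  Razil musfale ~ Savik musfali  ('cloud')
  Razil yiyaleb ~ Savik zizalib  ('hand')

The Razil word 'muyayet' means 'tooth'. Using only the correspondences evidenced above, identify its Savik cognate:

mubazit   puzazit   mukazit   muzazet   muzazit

yiyaleb ~ zizalib — Razil y corresponds to Savik z between vowels (before a back vowel).
ziyiye ~ zizizi — Razil y corresponds to Savik z between vowels (before a front vowel).
pesinut ~ pisinut — Razil e corresponds to Savik i after a consonant, before a consonant other than r, m, n, p, b, f, v.
Applying these to Razil 'muyayet':
  muyayet → muzayet   (y→z between vowels (before a back vowel))
  muzayet → muzazet   (y→z between vowels (before a front vowel))
  muzazet → muzazit   (e→i after a consonant, before a consonant other than r, m, n, p, b, f, v)
So the Savik cognate is 'muzazit'.

muzazit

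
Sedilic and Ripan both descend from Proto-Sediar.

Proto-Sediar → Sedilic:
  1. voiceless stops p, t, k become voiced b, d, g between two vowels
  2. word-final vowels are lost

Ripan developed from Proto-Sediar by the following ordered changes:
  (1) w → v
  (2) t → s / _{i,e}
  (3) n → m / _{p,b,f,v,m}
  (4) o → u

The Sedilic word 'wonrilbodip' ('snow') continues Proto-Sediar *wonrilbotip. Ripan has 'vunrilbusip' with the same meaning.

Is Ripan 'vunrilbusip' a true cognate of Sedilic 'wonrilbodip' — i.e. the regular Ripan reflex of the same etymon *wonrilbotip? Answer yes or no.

Derive the expected Ripan reflex of *wonrilbotip:
Ripan: *wonrilbotip
  wonrilbotip → vonrilbotip   [unconditioned shift]
  vonrilbotip → vonrilbosip   [palatalisation]
  vonrilbosip (rule 3 does not apply)
  vonrilbosip → vunrilbusip   [vowel merger]
  giving Ripan vunrilbusip.
Ripan 'vunrilbusip' matches the regular reflex exactly, so the pair is cognate.

yes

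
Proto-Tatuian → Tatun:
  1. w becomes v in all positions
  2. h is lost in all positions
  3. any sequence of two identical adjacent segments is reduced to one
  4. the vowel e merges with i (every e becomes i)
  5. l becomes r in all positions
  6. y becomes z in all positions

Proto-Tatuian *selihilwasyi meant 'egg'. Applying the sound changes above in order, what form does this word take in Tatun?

Tatun: *selihilwasyi > selihilvasyi > seliilvasyi > selilvasyi > sililvasyi > sirirvasyi > sirirvaszi  (by unconditioned shift, h-loss, degemination, vowel merger, unconditioned shift, unconditioned shift)

sirirvaszi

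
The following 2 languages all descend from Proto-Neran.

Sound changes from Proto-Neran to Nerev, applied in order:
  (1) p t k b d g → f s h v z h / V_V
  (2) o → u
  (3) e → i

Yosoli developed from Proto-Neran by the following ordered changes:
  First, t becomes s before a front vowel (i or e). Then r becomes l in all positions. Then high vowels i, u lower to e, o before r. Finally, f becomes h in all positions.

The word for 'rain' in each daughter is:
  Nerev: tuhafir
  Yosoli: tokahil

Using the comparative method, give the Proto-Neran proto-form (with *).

Position 7: Nerev has r, Yosoli has l. Nerev preserves r here (none of its changes turn any other segment into r), so the proto-segment is *r.
Position 2: Nerev has u, Yosoli has o. Taking the neighbouring segments as reconstructed: Nerev u could go back to *o or *u; Yosoli o can only go back to *o — the one source consistent with every daughter is *o.
Position 3: Nerev has h, Yosoli has k. Yosoli preserves k here (none of its changes turn any other segment into k), so the proto-segment is *k.
Verify the candidate proto-form against each daughter:
Nerev: *tokafir
  tokafir → tohafir   [intervocalic lenition]
  tohafir → tuhafir   [vowel merger]
  tuhafir (rule 3 does not apply)
  giving Nerev tuhafir.
Yosoli: start from *tokafir.
  rule 1: no change — tokafir
  rule 2 (unconditioned shift): tokafir → tokafil
  rule 3: no change — tokafil
  rule 4 (unconditioned shift): tokafil → tokahil
  ⇒ Yosoli tokahil
Only *tokafir yields all of Nerev tuhafir, Yosoli tokahil.

*tokafir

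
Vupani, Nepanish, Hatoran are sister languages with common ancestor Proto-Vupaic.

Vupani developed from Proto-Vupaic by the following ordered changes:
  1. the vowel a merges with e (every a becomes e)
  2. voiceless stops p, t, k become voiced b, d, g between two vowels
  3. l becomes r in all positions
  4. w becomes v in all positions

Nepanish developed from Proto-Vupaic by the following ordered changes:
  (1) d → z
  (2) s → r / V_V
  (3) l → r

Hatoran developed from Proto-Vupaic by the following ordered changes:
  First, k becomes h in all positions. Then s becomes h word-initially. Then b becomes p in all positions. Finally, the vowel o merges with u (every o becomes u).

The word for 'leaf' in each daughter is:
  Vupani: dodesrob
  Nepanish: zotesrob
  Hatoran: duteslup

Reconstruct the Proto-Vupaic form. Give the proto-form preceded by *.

Position 6: Vupani has r, Nepanish has r, Hatoran has l. Hatoran preserves l here (none of its changes turn any other segment into l), so the proto-segment is *l.
Position 2: Vupani has o, Nepanish has o, Hatoran has u. Vupani preserves o here (none of its changes turn any other segment into o), so the proto-segment is *o.
Verify the candidate proto-form against each daughter:
Vupani: *doteslob > dodeslob > dodesrob  (by intervocalic voicing, unconditioned shift)
Nepanish: start from *doteslob.
  rule 1 (unconditioned shift): doteslob → zoteslob
  rule 2: no change — zoteslob
  rule 3 (unconditioned shift): zoteslob → zotesrob
  ⇒ Nepanish zotesrob
Hatoran: *doteslob
  doteslob (rule 1 does not apply)
  doteslob (rule 2 does not apply)
  doteslob → doteslop   [unconditioned shift]
  doteslop → duteslup   [vowel merger]
  giving Hatoran duteslup.
Only *doteslob yields all of Vupani dodesrob, Nepanish zotesrob, Hatoran duteslup.

*doteslob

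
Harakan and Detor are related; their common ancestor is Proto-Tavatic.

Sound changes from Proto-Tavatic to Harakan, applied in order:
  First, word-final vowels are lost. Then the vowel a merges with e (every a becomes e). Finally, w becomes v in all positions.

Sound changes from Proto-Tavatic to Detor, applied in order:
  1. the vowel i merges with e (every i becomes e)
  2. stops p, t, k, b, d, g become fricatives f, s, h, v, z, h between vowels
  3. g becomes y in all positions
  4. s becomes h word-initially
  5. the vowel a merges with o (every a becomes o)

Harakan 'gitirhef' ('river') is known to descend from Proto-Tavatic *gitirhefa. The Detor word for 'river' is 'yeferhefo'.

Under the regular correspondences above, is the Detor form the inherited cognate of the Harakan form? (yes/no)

no

Derive the expected Detor reflex of *gitirhefa:
Detor: *gitirhefa > geterhefa > geserhefa > yeserhefa > yeserhefo  (by vowel merger, intervocalic lenition, unconditioned shift, vowel merger)
The regular Detor reflex would be 'yeserhefo', but the attested form is 'yeferhefo'. The correspondence is irregular, so they are not cognates (the Detor form has a different source).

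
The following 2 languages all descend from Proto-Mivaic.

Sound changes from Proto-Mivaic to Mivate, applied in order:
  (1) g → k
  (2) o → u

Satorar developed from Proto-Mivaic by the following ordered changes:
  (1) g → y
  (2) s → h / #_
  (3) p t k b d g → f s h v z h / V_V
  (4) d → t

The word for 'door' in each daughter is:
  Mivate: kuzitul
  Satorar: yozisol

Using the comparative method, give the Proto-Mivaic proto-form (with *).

Position 1: Mivate has k, Satorar has y. Taking the neighbouring segments as reconstructed: Mivate k could go back to *k or *g; Satorar y could go back to *g or *y — the one source consistent with every daughter is *g.
Position 6: Mivate has u, Satorar has o. Satorar preserves o here (none of its changes turn any other segment into o), so the proto-segment is *o.
Position 2: Mivate has u, Satorar has o. Satorar preserves o here (none of its changes turn any other segment into o), so the proto-segment is *o.
Verify the candidate proto-form against each daughter:
Mivate: *gozitol > kozitol > kuzitul  (by unconditioned shift, vowel merger)
Satorar: start from *gozitol.
  rule 1 (unconditioned shift): gozitol → yozitol
  rule 2: no change — yozitol
  rule 3 (intervocalic lenition): yozitol → yozisol
  rule 4: no change — yozisol
  ⇒ Satorar yozisol
No other proto-form is consistent with every reflex, so the reconstruction is *gozitol.

*gozitol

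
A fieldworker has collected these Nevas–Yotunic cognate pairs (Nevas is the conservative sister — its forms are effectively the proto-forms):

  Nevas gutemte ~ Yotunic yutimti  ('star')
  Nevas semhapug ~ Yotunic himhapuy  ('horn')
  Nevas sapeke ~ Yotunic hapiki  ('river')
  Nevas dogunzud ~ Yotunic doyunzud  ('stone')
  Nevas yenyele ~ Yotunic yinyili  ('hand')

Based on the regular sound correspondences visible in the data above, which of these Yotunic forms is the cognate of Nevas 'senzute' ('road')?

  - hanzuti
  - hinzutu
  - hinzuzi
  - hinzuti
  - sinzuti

hinzuti

semhapug ~ himhapuy — Nevas s corresponds to Yotunic h word-initially before a front vowel.
yenyele ~ yinyili — Nevas e corresponds to Yotunic i after a consonant, before a nasal.
gutemte ~ yutimti, sapeke ~ hapiki — Nevas e corresponds to Yotunic i word-finally.
Applying these to Nevas 'senzute':
  senzute → henzute   (s→h word-initially before a front vowel)
  henzute → hinzute   (e→i after a consonant, before a nasal)
  hinzute → hinzuti   (e→i word-finally)
So the Yotunic cognate is 'hinzuti'.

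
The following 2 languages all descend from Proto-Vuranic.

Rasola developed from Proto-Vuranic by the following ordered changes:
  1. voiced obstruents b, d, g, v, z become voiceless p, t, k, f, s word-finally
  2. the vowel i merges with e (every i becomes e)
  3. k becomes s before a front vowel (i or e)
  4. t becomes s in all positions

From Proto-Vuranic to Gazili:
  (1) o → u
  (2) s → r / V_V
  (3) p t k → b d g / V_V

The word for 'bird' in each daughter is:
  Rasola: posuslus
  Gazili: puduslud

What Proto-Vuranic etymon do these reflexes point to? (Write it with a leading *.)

*potuslud

Position 8: Rasola has s, Gazili has d. Taking the neighbouring segments as reconstructed: Rasola s could go back to *t or *d or *s or *z; Gazili d can only go back to *d — the one source consistent with every daughter is *d.
Position 3: Rasola has s, Gazili has d. Taking the neighbouring segments as reconstructed: Rasola s could go back to *t or *s; Gazili d could go back to *t or *d — the one source consistent with every daughter is *t.
Continuing position by position gives *potuslud; check it forward:
Rasola: *potuslud
  potuslud → potuslut   [final devoicing]
  potuslut (rule 2 does not apply)
  potuslut (rule 3 does not apply)
  potuslut → posuslus   [unconditioned shift]
  giving Rasola posuslus.
Gazili: *potuslud
  potuslud → putuslud   [vowel merger]
  putuslud (rule 2 does not apply)
  putuslud → puduslud   [intervocalic voicing]
  giving Gazili puduslud.
No other proto-form is consistent with every reflex, so the reconstruction is *potuslud.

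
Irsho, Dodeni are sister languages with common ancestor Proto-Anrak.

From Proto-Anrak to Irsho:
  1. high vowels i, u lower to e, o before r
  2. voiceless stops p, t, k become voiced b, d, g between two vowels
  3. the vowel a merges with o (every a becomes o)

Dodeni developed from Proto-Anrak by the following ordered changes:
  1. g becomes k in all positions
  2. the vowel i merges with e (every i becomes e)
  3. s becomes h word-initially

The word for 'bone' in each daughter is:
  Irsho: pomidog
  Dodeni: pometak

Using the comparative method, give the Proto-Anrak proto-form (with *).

*pomitag

Position 6: Irsho has o, Dodeni has a. Dodeni preserves a here (none of its changes turn any other segment into a), so the proto-segment is *a.
Position 4: Irsho has i, Dodeni has e. Irsho preserves i here (none of its changes turn any other segment into i), so the proto-segment is *i.
This points to *pomitag. Verify forward in each daughter:
Irsho: *pomitag
  pomitag (rule 1 does not apply)
  pomitag → pomidag   [intervocalic voicing]
  pomidag → pomidog   [vowel merger]
  giving Irsho pomidog.
Dodeni: start from *pomitag.
  rule 1 (unconditioned shift): pomitag → pomitak
  rule 2 (vowel merger): pomitak → pometak
  rule 3: no change — pometak
  ⇒ Dodeni pometak
Only *pomitag yields all of Irsho pomidog, Dodeni pometak.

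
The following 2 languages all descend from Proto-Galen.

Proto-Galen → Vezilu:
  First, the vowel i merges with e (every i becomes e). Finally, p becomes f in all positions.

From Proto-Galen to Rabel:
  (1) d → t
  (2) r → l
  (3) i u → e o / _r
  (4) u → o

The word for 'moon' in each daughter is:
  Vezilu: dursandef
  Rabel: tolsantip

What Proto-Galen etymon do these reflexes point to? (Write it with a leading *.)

*dursandip

Position 8: Vezilu has e, Rabel has i. Rabel preserves i here (none of its changes turn any other segment into i), so the proto-segment is *i.
Position 3: Vezilu has r, Rabel has l. Vezilu preserves r here (none of its changes turn any other segment into r), so the proto-segment is *r.
Continuing position by position gives *dursandip; check it forward:
Vezilu: *dursandip > dursandep > dursandef  (by vowel merger, unconditioned shift)
Rabel: start from *dursandip.
  rule 1 (unconditioned shift): dursandip → tursantip
  rule 2 (unconditioned shift): tursantip → tulsantip
  rule 3: no change — tulsantip
  rule 4 (vowel merger): tulsantip → tolsantip
  ⇒ Rabel tolsantip
Only *dursandip yields all of Vezilu dursandef, Rabel tolsantip.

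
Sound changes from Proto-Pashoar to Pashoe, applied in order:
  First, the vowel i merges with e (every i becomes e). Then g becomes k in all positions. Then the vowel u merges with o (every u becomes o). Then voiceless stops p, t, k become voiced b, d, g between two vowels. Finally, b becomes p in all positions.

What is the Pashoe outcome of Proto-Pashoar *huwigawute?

howegawode

Pashoe: start from *huwigawute.
  rule 1 (vowel merger): huwigawute → huwegawute
  rule 2 (unconditioned shift): huwegawute → huwekawute
  rule 3 (vowel merger): huwekawute → howekawote
  rule 4 (intervocalic voicing): howekawote → howegawode
  rule 5: no change — howegawode
  ⇒ Pashoe howegawode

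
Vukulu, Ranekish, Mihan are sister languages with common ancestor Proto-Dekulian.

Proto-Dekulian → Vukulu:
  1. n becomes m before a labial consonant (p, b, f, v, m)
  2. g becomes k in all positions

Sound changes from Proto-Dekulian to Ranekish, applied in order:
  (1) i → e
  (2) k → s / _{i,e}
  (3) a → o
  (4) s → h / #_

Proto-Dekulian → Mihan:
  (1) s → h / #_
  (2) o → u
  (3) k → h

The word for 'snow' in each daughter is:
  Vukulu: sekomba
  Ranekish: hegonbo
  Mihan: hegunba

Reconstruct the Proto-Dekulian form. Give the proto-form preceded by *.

*segonba

Position 4: Vukulu has o, Ranekish has o, Mihan has u. Vukulu preserves o here (none of its changes turn any other segment into o), so the proto-segment is *o.
Position 3: Vukulu has k, Ranekish has g, Mihan has g. Ranekish preserves g here (none of its changes turn any other segment into g), so the proto-segment is *g.
Position 5: Vukulu has m, Ranekish has n, Mihan has n. Ranekish preserves n here (none of its changes turn any other segment into n), so the proto-segment is *n.
Continuing position by position gives *segonba; check it forward:
Vukulu: start from *segonba.
  rule 1 (nasal place assimilation): segonba → segomba
  rule 2 (unconditioned shift): segomba → sekomba
  ⇒ Vukulu sekomba
Ranekish: start from *segonba.
  rule 1: no change — segonba
  rule 2: no change — segonba
  rule 3 (vowel merger): segonba → segonbo
  rule 4 (debuccalisation): segonbo → hegonbo
  ⇒ Ranekish hegonbo
Mihan: *segonba > hegonba > hegunba  (by debuccalisation, vowel merger)
No other proto-form is consistent with every reflex, so the reconstruction is *segonba.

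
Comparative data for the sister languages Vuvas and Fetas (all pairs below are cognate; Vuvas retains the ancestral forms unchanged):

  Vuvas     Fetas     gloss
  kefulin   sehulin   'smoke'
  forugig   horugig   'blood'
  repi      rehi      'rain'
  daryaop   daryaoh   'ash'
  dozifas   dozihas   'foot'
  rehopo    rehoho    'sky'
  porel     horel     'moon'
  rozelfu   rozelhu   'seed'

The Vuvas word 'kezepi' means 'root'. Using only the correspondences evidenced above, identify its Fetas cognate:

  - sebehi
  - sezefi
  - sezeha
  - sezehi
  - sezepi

sezehi

kefulin ~ sehulin — Vuvas k corresponds to Fetas s word-initially before a front vowel.
repi ~ rehi — Vuvas p corresponds to Fetas h between vowels (before a front vowel).
Applying these to Vuvas 'kezepi':
  kezepi → sezepi   (k→s word-initially before a front vowel)
  sezepi → sezehi   (p→h between vowels (before a front vowel))
So the Fetas cognate is 'sezehi'.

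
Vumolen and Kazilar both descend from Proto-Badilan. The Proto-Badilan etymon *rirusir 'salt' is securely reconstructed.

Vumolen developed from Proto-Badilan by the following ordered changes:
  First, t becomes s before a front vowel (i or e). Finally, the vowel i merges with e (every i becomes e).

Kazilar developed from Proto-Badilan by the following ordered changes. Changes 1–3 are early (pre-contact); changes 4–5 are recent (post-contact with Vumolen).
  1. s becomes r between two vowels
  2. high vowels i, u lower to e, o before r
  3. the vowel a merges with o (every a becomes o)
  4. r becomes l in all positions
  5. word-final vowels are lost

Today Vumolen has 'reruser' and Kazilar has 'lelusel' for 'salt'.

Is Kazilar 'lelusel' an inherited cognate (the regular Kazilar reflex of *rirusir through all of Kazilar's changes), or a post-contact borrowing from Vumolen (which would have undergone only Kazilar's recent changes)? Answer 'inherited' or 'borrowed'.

If inherited, *rirusir would pass through all of Kazilar's changes:
Kazilar: start from *rirusir.
  rule 1 (rhotacism): rirusir → rirurir
  rule 2 (pre-rhotic lowering): rirurir → rerorer
  rule 3: no change — rerorer
  rule 4 (unconditioned shift): rerorer → lelolel
  rule 5: no change — lelolel
  ⇒ Kazilar lelolel
If borrowed from Vumolen 'reruser' after the early changes, it would undergo only the recent ones:
  rule 4 (unconditioned shift): reruser → lelusel
  rule 5 (apocope): no change (lelusel)
  ⇒ as a loan: lelusel
Kazilar 'lelusel' matches the loan outcome 'lelusel', not the inherited 'lelolel' — it skipped the early Kazilar changes, so it was borrowed from Vumolen.

borrowed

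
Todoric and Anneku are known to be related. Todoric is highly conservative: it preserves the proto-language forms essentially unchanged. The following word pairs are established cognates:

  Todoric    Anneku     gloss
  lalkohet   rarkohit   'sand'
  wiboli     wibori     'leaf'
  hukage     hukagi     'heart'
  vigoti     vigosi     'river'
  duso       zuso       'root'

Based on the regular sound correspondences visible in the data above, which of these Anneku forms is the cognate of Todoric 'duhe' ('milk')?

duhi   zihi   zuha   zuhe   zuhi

duso ~ zuso — Todoric d corresponds to Anneku z word-initially before a back vowel.
hukage ~ hukagi — Todoric e corresponds to Anneku i word-finally.
Applying these to Todoric 'duhe':
  duhe → zuhe   (d→z word-initially before a back vowel)
  zuhe → zuhi   (e→i word-finally)
So the Anneku cognate is 'zuhi'.

zuhi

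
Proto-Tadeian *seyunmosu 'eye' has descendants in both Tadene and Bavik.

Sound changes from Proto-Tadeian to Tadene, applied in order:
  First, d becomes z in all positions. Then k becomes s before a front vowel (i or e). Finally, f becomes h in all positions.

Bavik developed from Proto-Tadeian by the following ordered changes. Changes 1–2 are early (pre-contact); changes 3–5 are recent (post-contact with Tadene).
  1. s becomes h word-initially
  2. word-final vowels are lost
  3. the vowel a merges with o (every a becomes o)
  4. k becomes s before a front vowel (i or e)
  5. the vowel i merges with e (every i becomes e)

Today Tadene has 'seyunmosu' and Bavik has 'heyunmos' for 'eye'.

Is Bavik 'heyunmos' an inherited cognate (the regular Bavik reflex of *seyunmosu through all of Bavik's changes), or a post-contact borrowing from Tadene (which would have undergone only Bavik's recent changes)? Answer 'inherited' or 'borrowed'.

If inherited, *seyunmosu would pass through all of Bavik's changes:
Bavik: start from *seyunmosu.
  rule 1 (debuccalisation): seyunmosu → heyunmosu
  rule 2 (apocope): heyunmosu → heyunmos
  rule 3: no change — heyunmos
  rule 4: no change — heyunmos
  rule 5: no change — heyunmos
  ⇒ Bavik heyunmos
If borrowed from Tadene 'seyunmosu' after the early changes, it would undergo only the recent ones:
  rule 3 (vowel merger): no change (seyunmosu)
  rule 4 (palatalisation): no change (seyunmosu)
  rule 5 (vowel merger): no change (seyunmosu)
  ⇒ as a loan: seyunmosu
Bavik 'heyunmos' matches the inherited outcome exactly, so it is an inherited cognate, not a loan.

inherited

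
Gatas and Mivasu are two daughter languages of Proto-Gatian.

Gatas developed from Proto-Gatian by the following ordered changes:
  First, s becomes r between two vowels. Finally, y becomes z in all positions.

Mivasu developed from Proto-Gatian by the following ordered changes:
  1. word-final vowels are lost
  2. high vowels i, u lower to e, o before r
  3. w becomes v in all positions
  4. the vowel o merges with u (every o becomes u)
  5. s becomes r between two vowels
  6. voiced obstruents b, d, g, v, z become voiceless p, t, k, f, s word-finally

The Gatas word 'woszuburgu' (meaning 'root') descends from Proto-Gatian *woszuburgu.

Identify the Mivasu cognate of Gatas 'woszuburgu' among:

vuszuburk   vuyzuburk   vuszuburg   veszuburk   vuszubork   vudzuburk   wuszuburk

Mivasu: start from *woszuburgu.
  rule 1 (apocope): woszuburgu → woszuburg
  rule 2 (pre-rhotic lowering): woszuburg → woszuborg
  rule 3 (unconditioned shift): woszuborg → voszuborg
  rule 4 (vowel merger): voszuborg → vuszuburg
  rule 5: no change — vuszuburg
  rule 6 (final devoicing): vuszuburg → vuszuburk
  ⇒ Mivasu vuszuburk
The other candidates each miss or misapply at least one Mivasu change.

vuszuburk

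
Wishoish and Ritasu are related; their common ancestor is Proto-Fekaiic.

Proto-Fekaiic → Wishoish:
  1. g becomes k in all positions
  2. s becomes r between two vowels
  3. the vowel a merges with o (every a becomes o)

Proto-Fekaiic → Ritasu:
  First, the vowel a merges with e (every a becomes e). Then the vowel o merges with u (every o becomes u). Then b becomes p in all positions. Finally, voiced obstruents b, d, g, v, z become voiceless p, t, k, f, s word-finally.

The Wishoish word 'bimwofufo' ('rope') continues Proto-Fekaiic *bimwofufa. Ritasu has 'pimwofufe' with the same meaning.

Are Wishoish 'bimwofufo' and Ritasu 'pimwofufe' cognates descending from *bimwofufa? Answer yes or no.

Derive the expected Ritasu reflex of *bimwofufa:
Ritasu: start from *bimwofufa.
  rule 1 (vowel merger): bimwofufa → bimwofufe
  rule 2 (vowel merger): bimwofufe → bimwufufe
  rule 3 (unconditioned shift): bimwufufe → pimwufufe
  rule 4: no change — pimwufufe
  ⇒ Ritasu pimwufufe
The regular Ritasu reflex would be 'pimwufufe', but the attested form is 'pimwofufe'. The correspondence is irregular, so they are not cognates (the Ritasu form has a different source).

no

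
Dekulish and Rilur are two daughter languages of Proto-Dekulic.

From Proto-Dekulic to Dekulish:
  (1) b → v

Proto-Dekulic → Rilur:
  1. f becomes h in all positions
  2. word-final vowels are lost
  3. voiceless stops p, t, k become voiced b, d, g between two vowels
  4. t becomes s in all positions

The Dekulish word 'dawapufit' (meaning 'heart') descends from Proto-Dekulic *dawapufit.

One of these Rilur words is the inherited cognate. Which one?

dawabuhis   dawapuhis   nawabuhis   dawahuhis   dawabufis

Rilur: start from *dawapufit.
  rule 1 (unconditioned shift): dawapufit → dawapuhit
  rule 2: no change — dawapuhit
  rule 3 (intervocalic voicing): dawapuhit → dawabuhit
  rule 4 (unconditioned shift): dawabuhit → dawabuhis
  ⇒ Rilur dawabuhis
The other candidates each miss or misapply at least one Rilur change.

dawabuhis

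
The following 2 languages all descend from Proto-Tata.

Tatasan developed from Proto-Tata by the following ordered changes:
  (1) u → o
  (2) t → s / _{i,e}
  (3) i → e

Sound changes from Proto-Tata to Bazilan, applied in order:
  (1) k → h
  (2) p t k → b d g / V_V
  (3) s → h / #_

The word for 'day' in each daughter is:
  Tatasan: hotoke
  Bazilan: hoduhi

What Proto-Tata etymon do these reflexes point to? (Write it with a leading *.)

Position 5: Tatasan has k, Bazilan has h. Tatasan preserves k here (none of its changes turn any other segment into k), so the proto-segment is *k.
Position 6: Tatasan has e, Bazilan has i. Bazilan preserves i here (none of its changes turn any other segment into i), so the proto-segment is *i.
Position 3: Tatasan has t, Bazilan has d. Tatasan preserves t here (none of its changes turn any other segment into t), so the proto-segment is *t.
Verify the candidate proto-form against each daughter:
Tatasan: *hotuki > hotoki > hotoke  (by vowel merger, vowel merger)
Bazilan: *hotuki
  hotuki → hotuhi   [unconditioned shift]
  hotuhi → hoduhi   [intervocalic voicing]
  hoduhi (rule 3 does not apply)
  giving Bazilan hoduhi.
Only *hotuki yields all of Tatasan hotoke, Bazilan hoduhi.

*hotuki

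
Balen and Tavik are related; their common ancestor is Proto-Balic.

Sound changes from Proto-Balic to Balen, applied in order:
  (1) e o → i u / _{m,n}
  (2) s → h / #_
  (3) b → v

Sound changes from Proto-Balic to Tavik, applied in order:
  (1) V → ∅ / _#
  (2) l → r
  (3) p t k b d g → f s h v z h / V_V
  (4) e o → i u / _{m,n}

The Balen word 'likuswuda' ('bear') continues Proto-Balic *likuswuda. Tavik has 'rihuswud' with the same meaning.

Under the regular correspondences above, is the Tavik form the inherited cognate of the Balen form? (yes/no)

yes

Derive the expected Tavik reflex of *likuswuda:
Tavik: start from *likuswuda.
  rule 1 (apocope): likuswuda → likuswud
  rule 2 (unconditioned shift): likuswud → rikuswud
  rule 3 (intervocalic lenition): rikuswud → rihuswud
  rule 4: no change — rihuswud
  ⇒ Tavik rihuswud
Tavik 'rihuswud' matches the regular reflex exactly, so the pair is cognate.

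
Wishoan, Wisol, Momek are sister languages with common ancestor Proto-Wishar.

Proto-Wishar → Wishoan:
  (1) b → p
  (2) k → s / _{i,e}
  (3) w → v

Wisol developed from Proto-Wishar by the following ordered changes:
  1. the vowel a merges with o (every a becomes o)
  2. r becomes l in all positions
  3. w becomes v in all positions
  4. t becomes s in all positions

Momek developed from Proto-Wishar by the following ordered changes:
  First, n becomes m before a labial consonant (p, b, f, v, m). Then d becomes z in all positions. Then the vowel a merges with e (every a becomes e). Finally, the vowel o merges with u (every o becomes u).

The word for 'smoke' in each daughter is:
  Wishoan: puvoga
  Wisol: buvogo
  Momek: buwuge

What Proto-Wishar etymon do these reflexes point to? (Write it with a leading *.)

Position 4: Wishoan has o, Wisol has o, Momek has u. Wishoan preserves o here (none of its changes turn any other segment into o), so the proto-segment is *o.
Position 1: Wishoan has p, Wisol has b, Momek has b. Wisol preserves b here (none of its changes turn any other segment into b), so the proto-segment is *b.
Position 3: Wishoan has v, Wisol has v, Momek has w. Momek preserves w here (none of its changes turn any other segment into w), so the proto-segment is *w.
Continuing position by position gives *buwoga; check it forward:
Wishoan: start from *buwoga.
  rule 1 (unconditioned shift): buwoga → puwoga
  rule 2: no change — puwoga
  rule 3 (unconditioned shift): puwoga → puvoga
  ⇒ Wishoan puvoga
Wisol: start from *buwoga.
  rule 1 (vowel merger): buwoga → buwogo
  rule 2: no change — buwogo
  rule 3 (unconditioned shift): buwogo → buvogo
  rule 4: no change — buvogo
  ⇒ Wisol buvogo
Momek: *buwoga > buwoge > buwuge  (by vowel merger, vowel merger)
*buwoga is the unique common source.

*buwoga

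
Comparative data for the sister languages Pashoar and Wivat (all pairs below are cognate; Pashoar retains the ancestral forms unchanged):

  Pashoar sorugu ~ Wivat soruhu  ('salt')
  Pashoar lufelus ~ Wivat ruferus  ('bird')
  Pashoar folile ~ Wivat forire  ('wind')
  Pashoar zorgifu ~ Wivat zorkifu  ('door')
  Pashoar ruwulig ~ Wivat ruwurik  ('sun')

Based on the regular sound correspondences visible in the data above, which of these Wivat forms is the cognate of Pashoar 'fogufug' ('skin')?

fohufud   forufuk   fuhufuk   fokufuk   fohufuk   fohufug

fohufuk

sorugu ~ soruhu — Pashoar g corresponds to Wivat h between vowels (before a back vowel).
ruwulig ~ ruwurik — Pashoar g corresponds to Wivat k word-finally.
Applying these to Pashoar 'fogufug':
  fogufug → fohufug   (g→h between vowels (before a back vowel))
  fohufug → fohufuk   (g→k word-finally)
So the Wivat cognate is 'fohufuk'.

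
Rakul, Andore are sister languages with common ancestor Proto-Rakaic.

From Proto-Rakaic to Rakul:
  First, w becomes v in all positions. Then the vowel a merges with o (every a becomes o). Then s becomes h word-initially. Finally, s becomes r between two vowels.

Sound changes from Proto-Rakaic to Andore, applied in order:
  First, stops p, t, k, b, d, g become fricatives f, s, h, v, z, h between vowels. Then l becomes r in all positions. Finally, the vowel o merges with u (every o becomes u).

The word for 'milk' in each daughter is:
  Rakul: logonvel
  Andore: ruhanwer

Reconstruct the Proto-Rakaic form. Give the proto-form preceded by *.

*loganwel

Position 4: Rakul has o, Andore has a. Andore preserves a here (none of its changes turn any other segment into a), so the proto-segment is *a.
Position 3: Rakul has g, Andore has h. Rakul preserves g here (none of its changes turn any other segment into g), so the proto-segment is *g.
Continuing position by position gives *loganwel; check it forward:
Rakul: start from *loganwel.
  rule 1 (unconditioned shift): loganwel → loganvel
  rule 2 (vowel merger): loganvel → logonvel
  rule 3: no change — logonvel
  rule 4: no change — logonvel
  ⇒ Rakul logonvel
Andore: *loganwel > lohanwel > rohanwer > ruhanwer  (by intervocalic lenition, unconditioned shift, vowel merger)
Only *loganwel yields all of Rakul logonvel, Andore ruhanwer.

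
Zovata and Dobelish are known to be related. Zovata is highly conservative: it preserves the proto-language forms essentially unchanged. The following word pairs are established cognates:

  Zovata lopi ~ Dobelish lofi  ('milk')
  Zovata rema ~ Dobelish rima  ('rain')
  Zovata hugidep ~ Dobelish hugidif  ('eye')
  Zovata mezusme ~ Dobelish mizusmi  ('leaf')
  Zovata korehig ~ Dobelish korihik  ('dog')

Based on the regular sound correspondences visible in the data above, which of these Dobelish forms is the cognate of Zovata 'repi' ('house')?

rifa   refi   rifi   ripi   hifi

hugidep ~ hugidif — Zovata e corresponds to Dobelish i after a consonant, before a labial obstruent.
lopi ~ lofi — Zovata p corresponds to Dobelish f between vowels (before a front vowel).
Applying these to Zovata 'repi':
  repi → ripi   (e→i after a consonant, before a labial obstruent)
  ripi → rifi   (p→f between vowels (before a front vowel))
So the Dobelish cognate is 'rifi'.

rifi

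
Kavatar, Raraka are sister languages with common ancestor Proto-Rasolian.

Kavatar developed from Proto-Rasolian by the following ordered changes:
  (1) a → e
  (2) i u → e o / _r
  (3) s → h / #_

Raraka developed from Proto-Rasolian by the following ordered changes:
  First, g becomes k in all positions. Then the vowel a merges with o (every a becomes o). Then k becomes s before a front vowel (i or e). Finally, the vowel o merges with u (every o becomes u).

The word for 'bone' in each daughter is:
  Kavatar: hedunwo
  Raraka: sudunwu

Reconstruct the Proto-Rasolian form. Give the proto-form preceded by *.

Position 7: Kavatar has o, Raraka has u. Taking the neighbouring segments as reconstructed: Kavatar o can only go back to *o; Raraka u could go back to *a or *o or *u — the one source consistent with every daughter is *o.
Position 2: Kavatar has e, Raraka has u. Taking the neighbouring segments as reconstructed: Kavatar e could go back to *a or *e; Raraka u could go back to *a or *o or *u — the one source consistent with every daughter is *a.
Verify the candidate proto-form against each daughter:
Kavatar: start from *sadunwo.
  rule 1 (vowel merger): sadunwo → sedunwo
  rule 2: no change — sedunwo
  rule 3 (debuccalisation): sedunwo → hedunwo
  ⇒ Kavatar hedunwo
Raraka: *sadunwo > sodunwo > sudunwu  (by vowel merger, vowel merger)
Only *sadunwo yields all of Kavatar hedunwo, Raraka sudunwu.

*sadunwo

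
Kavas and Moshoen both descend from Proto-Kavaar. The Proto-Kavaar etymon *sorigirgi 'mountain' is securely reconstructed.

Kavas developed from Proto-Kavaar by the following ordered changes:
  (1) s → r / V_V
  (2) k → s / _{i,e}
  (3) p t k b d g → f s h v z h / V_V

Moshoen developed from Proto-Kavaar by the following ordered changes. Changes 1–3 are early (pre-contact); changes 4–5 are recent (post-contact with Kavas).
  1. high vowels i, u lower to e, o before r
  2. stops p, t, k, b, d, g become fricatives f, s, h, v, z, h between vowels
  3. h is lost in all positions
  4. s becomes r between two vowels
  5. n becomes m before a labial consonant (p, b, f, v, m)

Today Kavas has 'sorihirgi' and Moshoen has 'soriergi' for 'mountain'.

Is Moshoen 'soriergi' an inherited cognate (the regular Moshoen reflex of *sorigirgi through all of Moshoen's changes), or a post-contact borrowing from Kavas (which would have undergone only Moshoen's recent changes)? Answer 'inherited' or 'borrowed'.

If inherited, *sorigirgi would pass through all of Moshoen's changes:
Moshoen: start from *sorigirgi.
  rule 1 (pre-rhotic lowering): sorigirgi → sorigergi
  rule 2 (intervocalic lenition): sorigergi → sorihergi
  rule 3 (h-loss): sorihergi → soriergi
  rule 4: no change — soriergi
  rule 5: no change — soriergi
  ⇒ Moshoen soriergi
If borrowed from Kavas 'sorihirgi' after the early changes, it would undergo only the recent ones:
  rule 4 (rhotacism): no change (sorihirgi)
  rule 5 (nasal place assimilation): no change (sorihirgi)
  ⇒ as a loan: sorihirgi
Moshoen 'soriergi' matches the inherited outcome exactly, so it is an inherited cognate, not a loan.

inherited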